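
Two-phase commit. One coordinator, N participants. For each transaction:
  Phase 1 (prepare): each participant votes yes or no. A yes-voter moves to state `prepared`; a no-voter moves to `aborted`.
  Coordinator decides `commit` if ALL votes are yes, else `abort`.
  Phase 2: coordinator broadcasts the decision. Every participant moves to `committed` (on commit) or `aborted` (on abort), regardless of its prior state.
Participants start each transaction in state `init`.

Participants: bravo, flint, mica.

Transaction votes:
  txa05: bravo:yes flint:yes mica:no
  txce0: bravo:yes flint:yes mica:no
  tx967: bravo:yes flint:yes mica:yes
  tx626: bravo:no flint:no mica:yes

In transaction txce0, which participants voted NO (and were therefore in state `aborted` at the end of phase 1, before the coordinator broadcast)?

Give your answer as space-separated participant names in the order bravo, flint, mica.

Answer: mica

Derivation:
Txn txce0 phase 1: bravo yes -> prepared; flint yes -> prepared; mica no -> aborted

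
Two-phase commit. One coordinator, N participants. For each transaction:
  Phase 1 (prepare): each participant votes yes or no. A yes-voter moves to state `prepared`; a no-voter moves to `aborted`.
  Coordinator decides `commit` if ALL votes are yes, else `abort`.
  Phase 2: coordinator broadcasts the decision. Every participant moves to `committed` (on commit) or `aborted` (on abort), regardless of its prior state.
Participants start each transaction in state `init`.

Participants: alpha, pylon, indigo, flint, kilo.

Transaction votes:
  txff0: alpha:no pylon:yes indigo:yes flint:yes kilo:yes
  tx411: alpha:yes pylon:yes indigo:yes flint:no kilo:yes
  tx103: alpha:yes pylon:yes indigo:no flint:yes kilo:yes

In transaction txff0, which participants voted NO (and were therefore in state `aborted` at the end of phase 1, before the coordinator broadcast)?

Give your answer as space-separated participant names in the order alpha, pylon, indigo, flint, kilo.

Answer: alpha

Derivation:
Txn txff0 phase 1: alpha no -> aborted; pylon yes -> prepared; indigo yes -> prepared; flint yes -> prepared; kilo yes -> prepared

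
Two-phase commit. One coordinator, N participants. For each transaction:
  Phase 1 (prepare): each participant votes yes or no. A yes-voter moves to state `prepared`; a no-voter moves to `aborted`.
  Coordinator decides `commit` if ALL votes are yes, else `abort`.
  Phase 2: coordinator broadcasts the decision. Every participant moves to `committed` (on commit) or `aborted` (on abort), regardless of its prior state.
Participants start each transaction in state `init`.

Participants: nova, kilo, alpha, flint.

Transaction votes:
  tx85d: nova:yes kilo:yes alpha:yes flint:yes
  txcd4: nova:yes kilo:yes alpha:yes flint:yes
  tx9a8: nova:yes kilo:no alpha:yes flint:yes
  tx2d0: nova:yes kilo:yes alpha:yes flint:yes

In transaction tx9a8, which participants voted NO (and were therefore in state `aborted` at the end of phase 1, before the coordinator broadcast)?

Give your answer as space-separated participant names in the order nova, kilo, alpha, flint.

Answer: kilo

Derivation:
Txn tx9a8 phase 1: nova yes -> prepared; kilo no -> aborted; alpha yes -> prepared; flint yes -> prepared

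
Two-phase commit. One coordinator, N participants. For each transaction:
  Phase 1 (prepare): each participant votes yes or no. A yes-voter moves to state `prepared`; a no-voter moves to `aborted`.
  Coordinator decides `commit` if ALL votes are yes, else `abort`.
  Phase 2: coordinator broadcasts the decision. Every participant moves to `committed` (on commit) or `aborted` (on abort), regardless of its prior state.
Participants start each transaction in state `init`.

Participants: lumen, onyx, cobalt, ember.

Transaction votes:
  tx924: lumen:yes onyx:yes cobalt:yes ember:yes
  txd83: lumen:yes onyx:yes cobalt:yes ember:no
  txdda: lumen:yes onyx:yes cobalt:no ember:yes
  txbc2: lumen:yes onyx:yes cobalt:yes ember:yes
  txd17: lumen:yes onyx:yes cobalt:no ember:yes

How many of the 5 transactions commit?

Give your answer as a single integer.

Answer: 2

Derivation:
tx924: all yes -> commit (commits=1)
txd83: no from ember -> abort (commits=1)
txdda: no from cobalt -> abort (commits=1)
txbc2: all yes -> commit (commits=2)
txd17: no from cobalt -> abort (commits=2)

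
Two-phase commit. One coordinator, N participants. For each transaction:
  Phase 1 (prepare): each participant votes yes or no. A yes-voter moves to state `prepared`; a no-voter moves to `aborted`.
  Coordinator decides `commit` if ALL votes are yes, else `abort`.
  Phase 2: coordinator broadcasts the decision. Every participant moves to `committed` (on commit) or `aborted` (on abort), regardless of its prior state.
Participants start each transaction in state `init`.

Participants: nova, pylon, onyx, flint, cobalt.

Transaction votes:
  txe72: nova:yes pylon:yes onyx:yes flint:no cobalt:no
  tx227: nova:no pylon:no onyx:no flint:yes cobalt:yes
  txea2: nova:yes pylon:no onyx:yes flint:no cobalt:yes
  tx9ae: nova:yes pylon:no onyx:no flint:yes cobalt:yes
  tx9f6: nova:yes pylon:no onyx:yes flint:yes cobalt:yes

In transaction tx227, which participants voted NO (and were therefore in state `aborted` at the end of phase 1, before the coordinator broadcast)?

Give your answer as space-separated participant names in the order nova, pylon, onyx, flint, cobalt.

Answer: nova pylon onyx

Derivation:
Txn tx227 phase 1: nova no -> aborted; pylon no -> aborted; onyx no -> aborted; flint yes -> prepared; cobalt yes -> prepared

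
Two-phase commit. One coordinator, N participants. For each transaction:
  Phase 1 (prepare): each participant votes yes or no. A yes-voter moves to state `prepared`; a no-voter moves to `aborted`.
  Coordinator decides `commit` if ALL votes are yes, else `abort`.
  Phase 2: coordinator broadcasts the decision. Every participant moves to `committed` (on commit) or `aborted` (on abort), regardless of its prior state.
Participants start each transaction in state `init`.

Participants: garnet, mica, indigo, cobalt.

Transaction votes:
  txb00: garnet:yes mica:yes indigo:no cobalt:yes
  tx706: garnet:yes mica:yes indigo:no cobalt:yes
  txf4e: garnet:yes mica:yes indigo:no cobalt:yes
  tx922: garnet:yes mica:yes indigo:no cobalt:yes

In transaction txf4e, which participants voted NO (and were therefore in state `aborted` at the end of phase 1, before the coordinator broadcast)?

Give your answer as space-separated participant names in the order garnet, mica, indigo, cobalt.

Answer: indigo

Derivation:
Txn txf4e phase 1: garnet yes -> prepared; mica yes -> prepared; indigo no -> aborted; cobalt yes -> prepared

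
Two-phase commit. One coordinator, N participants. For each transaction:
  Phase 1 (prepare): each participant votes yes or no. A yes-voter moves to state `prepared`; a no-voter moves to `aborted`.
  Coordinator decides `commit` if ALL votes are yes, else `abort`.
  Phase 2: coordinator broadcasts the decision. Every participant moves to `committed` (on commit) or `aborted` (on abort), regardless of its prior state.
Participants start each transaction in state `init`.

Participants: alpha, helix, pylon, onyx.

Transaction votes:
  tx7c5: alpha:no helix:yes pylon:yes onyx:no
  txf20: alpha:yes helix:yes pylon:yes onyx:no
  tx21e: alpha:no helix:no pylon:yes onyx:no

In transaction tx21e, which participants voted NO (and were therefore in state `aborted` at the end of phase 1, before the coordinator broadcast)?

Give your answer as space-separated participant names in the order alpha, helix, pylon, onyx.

Txn tx21e phase 1: alpha no -> aborted; helix no -> aborted; pylon yes -> prepared; onyx no -> aborted

Answer: alpha helix onyx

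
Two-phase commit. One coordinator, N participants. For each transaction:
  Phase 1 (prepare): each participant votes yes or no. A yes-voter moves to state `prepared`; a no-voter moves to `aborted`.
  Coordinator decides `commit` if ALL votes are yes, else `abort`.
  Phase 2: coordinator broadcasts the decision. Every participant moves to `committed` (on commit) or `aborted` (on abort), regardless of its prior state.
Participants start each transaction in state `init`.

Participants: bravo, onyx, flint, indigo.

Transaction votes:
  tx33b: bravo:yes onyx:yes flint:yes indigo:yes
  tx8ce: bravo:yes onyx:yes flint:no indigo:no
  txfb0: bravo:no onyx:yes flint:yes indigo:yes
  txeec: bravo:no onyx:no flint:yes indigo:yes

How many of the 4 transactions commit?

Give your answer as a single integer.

tx33b: all yes -> commit (commits=1)
tx8ce: no from flint, indigo -> abort (commits=1)
txfb0: no from bravo -> abort (commits=1)
txeec: no from bravo, onyx -> abort (commits=1)

Answer: 1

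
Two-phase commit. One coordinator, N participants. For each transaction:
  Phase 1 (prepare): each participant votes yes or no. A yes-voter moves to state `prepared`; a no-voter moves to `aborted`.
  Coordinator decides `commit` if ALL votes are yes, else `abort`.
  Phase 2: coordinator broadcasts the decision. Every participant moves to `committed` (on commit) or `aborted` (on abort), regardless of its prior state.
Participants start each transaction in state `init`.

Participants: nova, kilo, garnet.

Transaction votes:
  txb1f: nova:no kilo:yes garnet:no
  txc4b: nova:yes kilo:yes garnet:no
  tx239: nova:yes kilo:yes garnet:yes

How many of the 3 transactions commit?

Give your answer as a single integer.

Answer: 1

Derivation:
txb1f: no from nova, garnet -> abort (commits=0)
txc4b: no from garnet -> abort (commits=0)
tx239: all yes -> commit (commits=1)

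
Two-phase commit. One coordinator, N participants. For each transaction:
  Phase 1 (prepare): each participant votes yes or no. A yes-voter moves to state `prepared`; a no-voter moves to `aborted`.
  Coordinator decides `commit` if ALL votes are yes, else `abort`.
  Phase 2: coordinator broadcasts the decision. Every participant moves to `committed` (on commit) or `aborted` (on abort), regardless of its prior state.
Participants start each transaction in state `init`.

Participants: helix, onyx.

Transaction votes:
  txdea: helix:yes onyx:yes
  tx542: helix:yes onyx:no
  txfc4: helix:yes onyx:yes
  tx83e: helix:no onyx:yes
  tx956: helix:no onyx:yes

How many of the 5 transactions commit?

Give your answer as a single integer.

Answer: 2

Derivation:
txdea: all yes -> commit (commits=1)
tx542: no from onyx -> abort (commits=1)
txfc4: all yes -> commit (commits=2)
tx83e: no from helix -> abort (commits=2)
tx956: no from helix -> abort (commits=2)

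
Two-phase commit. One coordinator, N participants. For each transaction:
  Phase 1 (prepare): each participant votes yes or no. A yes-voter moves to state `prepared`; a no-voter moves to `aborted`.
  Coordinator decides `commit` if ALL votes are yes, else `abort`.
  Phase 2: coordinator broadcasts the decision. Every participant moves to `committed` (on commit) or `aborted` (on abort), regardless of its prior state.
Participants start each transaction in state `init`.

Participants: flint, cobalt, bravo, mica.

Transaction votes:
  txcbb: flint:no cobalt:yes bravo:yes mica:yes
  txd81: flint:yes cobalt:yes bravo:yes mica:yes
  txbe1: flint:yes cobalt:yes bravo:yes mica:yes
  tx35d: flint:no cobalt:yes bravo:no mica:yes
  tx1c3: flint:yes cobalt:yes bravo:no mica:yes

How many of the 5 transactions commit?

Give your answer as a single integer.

txcbb: no from flint -> abort (commits=0)
txd81: all yes -> commit (commits=1)
txbe1: all yes -> commit (commits=2)
tx35d: no from flint, bravo -> abort (commits=2)
tx1c3: no from bravo -> abort (commits=2)

Answer: 2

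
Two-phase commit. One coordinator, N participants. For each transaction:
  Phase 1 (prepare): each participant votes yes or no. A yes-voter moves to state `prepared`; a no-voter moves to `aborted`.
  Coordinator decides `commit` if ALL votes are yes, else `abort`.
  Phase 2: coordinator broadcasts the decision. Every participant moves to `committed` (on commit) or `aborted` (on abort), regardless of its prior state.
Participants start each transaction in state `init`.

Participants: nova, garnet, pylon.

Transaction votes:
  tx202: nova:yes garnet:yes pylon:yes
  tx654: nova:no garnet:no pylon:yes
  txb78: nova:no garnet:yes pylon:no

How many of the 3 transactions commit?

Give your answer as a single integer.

Answer: 1

Derivation:
tx202: all yes -> commit (commits=1)
tx654: no from nova, garnet -> abort (commits=1)
txb78: no from nova, pylon -> abort (commits=1)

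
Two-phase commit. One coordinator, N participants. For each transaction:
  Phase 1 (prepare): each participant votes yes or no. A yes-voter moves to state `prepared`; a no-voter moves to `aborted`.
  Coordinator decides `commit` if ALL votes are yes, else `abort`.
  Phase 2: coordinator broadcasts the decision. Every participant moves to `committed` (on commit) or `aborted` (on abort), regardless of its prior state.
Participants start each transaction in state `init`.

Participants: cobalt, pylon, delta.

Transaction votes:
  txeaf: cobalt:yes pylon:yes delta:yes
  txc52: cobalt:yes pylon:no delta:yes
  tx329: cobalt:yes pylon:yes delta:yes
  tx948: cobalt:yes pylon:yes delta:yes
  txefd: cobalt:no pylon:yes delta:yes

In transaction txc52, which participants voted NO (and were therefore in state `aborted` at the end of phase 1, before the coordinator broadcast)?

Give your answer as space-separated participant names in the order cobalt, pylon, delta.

Answer: pylon

Derivation:
Txn txc52 phase 1: cobalt yes -> prepared; pylon no -> aborted; delta yes -> prepared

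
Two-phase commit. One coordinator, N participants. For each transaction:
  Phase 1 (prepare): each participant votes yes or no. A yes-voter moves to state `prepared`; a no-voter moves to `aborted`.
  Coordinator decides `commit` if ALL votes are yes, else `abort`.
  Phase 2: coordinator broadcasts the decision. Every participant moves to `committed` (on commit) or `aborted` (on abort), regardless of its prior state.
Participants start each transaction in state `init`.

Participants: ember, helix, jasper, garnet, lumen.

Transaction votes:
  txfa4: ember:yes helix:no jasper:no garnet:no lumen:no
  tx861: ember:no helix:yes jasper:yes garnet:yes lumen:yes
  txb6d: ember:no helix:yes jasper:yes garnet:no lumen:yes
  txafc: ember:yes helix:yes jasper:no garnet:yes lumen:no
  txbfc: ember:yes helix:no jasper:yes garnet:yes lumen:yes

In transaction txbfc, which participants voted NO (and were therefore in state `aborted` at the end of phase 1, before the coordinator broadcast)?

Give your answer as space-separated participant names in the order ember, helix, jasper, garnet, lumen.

Txn txbfc phase 1: ember yes -> prepared; helix no -> aborted; jasper yes -> prepared; garnet yes -> prepared; lumen yes -> prepared

Answer: helix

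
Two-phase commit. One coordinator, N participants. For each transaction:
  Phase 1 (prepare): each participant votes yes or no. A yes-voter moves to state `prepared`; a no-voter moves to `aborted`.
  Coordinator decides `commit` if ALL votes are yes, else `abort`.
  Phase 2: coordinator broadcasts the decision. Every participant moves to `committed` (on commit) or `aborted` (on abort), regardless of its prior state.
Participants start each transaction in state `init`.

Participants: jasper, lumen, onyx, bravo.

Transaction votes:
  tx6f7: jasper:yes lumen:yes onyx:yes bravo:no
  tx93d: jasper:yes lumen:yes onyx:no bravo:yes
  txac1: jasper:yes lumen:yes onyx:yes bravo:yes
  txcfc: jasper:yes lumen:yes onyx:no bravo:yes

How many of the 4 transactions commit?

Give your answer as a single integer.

Answer: 1

Derivation:
tx6f7: no from bravo -> abort (commits=0)
tx93d: no from onyx -> abort (commits=0)
txac1: all yes -> commit (commits=1)
txcfc: no from onyx -> abort (commits=1)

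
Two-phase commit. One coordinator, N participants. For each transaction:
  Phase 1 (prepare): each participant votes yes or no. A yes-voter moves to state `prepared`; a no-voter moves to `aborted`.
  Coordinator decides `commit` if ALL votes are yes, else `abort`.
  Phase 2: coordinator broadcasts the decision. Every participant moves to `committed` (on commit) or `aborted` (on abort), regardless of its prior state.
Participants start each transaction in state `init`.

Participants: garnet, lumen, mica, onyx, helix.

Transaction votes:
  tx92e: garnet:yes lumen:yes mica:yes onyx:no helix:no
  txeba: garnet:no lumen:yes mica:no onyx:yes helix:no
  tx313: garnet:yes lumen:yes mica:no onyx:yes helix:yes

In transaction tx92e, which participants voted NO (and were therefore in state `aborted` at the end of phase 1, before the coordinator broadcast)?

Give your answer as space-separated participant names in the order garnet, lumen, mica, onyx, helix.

Txn tx92e phase 1: garnet yes -> prepared; lumen yes -> prepared; mica yes -> prepared; onyx no -> aborted; helix no -> aborted

Answer: onyx helix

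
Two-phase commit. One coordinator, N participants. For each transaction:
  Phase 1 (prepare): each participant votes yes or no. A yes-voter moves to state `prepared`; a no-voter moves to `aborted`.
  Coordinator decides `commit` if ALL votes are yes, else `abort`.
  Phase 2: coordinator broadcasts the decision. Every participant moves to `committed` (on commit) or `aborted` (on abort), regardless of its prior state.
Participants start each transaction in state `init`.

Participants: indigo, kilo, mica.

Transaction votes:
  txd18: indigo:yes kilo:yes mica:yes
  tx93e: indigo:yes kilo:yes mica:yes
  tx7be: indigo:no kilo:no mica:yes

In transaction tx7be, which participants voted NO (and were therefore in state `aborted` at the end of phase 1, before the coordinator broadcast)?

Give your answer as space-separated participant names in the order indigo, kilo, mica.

Txn tx7be phase 1: indigo no -> aborted; kilo no -> aborted; mica yes -> prepared

Answer: indigo kilo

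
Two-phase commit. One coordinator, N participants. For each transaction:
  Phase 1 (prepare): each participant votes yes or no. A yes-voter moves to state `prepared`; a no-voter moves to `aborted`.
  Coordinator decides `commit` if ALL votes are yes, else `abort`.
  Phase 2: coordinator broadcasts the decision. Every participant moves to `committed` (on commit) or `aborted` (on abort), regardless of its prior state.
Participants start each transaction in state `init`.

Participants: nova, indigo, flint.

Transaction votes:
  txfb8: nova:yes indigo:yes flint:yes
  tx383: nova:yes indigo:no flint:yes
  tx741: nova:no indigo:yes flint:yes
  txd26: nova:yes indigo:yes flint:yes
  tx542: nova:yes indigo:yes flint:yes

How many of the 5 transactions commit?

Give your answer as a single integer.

Answer: 3

Derivation:
txfb8: all yes -> commit (commits=1)
tx383: no from indigo -> abort (commits=1)
tx741: no from nova -> abort (commits=1)
txd26: all yes -> commit (commits=2)
tx542: all yes -> commit (commits=3)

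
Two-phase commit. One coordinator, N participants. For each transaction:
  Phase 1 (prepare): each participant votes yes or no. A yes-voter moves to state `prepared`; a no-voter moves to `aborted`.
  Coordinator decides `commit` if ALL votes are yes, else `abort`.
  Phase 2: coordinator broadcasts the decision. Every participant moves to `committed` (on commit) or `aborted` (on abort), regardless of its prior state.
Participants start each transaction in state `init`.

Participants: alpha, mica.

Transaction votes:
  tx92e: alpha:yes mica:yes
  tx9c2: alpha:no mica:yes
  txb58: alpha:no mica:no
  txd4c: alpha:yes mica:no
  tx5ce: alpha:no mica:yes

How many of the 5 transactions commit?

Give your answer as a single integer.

tx92e: all yes -> commit (commits=1)
tx9c2: no from alpha -> abort (commits=1)
txb58: no from alpha, mica -> abort (commits=1)
txd4c: no from mica -> abort (commits=1)
tx5ce: no from alpha -> abort (commits=1)

Answer: 1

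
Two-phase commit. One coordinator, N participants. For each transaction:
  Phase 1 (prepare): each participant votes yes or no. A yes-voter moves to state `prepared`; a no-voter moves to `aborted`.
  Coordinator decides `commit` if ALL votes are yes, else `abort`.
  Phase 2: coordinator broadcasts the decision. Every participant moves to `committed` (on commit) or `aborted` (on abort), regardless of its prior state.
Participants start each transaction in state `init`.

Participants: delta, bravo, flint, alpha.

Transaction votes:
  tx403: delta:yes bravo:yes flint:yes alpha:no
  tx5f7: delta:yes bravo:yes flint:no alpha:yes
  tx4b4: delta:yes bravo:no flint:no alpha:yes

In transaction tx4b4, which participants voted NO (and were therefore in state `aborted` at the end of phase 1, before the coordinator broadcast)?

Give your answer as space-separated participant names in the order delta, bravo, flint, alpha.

Answer: bravo flint

Derivation:
Txn tx4b4 phase 1: delta yes -> prepared; bravo no -> aborted; flint no -> aborted; alpha yes -> prepared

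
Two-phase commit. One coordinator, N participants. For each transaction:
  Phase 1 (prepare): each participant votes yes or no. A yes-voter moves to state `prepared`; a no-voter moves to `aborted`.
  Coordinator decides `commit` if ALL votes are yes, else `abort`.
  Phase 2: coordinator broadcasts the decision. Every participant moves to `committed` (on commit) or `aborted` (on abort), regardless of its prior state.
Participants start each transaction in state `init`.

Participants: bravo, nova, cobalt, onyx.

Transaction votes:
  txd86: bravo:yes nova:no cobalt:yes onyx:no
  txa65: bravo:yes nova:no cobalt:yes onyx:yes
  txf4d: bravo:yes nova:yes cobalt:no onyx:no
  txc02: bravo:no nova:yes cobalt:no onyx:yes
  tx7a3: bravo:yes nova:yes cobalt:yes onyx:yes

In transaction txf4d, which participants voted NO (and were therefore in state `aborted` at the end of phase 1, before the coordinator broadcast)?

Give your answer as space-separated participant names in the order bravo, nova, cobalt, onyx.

Txn txf4d phase 1: bravo yes -> prepared; nova yes -> prepared; cobalt no -> aborted; onyx no -> aborted

Answer: cobalt onyx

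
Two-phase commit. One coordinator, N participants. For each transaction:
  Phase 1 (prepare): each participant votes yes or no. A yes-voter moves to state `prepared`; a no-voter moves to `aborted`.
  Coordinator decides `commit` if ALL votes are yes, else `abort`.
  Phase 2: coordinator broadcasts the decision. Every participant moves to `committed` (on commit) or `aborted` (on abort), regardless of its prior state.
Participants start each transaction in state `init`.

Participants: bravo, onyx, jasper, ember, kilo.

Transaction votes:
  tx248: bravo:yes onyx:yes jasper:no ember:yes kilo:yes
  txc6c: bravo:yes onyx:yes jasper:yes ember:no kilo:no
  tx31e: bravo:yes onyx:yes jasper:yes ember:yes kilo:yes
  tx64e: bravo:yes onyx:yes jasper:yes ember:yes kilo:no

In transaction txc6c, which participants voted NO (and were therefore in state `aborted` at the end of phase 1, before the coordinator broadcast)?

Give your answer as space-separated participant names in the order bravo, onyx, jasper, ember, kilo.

Txn txc6c phase 1: bravo yes -> prepared; onyx yes -> prepared; jasper yes -> prepared; ember no -> aborted; kilo no -> aborted

Answer: ember kilo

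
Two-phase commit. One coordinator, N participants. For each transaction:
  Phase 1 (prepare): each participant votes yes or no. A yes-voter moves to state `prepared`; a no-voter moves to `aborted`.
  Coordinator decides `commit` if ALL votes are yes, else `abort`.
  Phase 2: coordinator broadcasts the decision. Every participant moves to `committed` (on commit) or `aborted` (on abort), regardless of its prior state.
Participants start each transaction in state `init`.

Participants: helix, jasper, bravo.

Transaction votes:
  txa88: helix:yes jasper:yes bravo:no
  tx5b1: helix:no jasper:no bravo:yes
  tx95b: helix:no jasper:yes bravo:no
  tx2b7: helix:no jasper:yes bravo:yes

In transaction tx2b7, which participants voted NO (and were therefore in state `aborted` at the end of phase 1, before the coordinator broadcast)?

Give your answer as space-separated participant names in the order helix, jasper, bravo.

Txn tx2b7 phase 1: helix no -> aborted; jasper yes -> prepared; bravo yes -> prepared

Answer: helix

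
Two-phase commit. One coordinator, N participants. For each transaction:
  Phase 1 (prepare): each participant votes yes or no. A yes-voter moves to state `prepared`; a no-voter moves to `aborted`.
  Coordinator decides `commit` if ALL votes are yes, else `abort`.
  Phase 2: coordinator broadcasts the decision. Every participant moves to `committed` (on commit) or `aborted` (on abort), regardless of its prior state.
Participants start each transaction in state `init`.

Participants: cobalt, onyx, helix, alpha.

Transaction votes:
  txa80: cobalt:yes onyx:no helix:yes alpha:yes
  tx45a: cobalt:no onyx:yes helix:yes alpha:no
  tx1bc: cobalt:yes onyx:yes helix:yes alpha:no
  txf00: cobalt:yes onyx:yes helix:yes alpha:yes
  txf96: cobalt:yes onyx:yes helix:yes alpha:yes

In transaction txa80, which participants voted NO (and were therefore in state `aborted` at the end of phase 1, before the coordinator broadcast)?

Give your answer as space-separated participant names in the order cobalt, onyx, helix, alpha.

Answer: onyx

Derivation:
Txn txa80 phase 1: cobalt yes -> prepared; onyx no -> aborted; helix yes -> prepared; alpha yes -> prepared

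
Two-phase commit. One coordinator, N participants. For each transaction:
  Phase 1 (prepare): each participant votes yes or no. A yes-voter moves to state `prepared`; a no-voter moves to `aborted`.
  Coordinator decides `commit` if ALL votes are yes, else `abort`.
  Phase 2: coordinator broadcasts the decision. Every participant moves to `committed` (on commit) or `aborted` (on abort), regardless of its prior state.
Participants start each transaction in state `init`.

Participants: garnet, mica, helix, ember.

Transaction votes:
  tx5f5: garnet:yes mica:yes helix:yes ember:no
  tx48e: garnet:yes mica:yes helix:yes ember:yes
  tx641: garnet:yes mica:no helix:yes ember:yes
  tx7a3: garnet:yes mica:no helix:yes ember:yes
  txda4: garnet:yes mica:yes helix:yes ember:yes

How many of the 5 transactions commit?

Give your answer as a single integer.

Answer: 2

Derivation:
tx5f5: no from ember -> abort (commits=0)
tx48e: all yes -> commit (commits=1)
tx641: no from mica -> abort (commits=1)
tx7a3: no from mica -> abort (commits=1)
txda4: all yes -> commit (commits=2)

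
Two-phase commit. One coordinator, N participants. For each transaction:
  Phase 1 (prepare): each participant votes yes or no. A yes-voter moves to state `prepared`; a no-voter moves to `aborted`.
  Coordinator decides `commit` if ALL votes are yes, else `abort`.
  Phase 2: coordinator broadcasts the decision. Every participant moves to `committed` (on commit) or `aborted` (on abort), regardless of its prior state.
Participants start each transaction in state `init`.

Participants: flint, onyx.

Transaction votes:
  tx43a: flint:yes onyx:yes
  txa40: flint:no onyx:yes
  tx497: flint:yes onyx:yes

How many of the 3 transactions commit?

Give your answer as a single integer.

Answer: 2

Derivation:
tx43a: all yes -> commit (commits=1)
txa40: no from flint -> abort (commits=1)
tx497: all yes -> commit (commits=2)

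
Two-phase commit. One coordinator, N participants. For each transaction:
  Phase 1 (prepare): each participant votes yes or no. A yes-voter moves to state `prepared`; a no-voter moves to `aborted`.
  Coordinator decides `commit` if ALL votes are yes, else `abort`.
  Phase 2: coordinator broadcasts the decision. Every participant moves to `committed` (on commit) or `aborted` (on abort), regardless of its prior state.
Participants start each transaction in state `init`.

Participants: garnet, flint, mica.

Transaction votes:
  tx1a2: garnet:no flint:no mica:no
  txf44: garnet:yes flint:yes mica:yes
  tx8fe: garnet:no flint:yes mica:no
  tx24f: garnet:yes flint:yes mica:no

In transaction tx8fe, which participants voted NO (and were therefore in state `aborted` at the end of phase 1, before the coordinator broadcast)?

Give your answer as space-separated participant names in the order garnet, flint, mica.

Txn tx8fe phase 1: garnet no -> aborted; flint yes -> prepared; mica no -> aborted

Answer: garnet mica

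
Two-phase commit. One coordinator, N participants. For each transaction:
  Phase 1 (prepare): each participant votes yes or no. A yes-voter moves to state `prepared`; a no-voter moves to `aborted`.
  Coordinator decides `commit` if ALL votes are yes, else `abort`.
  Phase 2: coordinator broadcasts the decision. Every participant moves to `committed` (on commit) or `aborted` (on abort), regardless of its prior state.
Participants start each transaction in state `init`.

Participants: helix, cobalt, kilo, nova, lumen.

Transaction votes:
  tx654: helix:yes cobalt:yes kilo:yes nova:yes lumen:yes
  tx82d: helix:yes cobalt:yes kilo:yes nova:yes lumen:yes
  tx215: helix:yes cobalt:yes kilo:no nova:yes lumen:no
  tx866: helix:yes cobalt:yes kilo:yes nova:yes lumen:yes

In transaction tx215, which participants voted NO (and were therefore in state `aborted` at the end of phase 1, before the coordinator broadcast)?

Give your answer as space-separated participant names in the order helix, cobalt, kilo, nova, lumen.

Txn tx215 phase 1: helix yes -> prepared; cobalt yes -> prepared; kilo no -> aborted; nova yes -> prepared; lumen no -> aborted

Answer: kilo lumen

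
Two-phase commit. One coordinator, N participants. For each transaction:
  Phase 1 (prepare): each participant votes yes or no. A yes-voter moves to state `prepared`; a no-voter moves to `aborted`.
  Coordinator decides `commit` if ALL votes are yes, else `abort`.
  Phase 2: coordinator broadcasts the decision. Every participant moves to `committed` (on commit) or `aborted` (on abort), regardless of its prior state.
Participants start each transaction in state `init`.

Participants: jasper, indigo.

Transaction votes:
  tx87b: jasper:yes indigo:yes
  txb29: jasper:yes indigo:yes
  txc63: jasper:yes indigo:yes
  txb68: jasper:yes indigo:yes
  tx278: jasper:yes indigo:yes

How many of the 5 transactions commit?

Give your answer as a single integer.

tx87b: all yes -> commit (commits=1)
txb29: all yes -> commit (commits=2)
txc63: all yes -> commit (commits=3)
txb68: all yes -> commit (commits=4)
tx278: all yes -> commit (commits=5)

Answer: 5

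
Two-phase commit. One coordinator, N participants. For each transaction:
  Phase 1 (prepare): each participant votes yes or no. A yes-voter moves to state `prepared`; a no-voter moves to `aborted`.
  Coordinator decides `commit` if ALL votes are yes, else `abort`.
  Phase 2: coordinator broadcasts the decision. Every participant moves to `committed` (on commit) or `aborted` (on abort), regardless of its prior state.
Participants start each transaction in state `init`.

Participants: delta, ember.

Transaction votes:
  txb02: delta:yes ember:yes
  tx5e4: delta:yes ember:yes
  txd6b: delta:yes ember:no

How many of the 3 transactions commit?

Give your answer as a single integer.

Answer: 2

Derivation:
txb02: all yes -> commit (commits=1)
tx5e4: all yes -> commit (commits=2)
txd6b: no from ember -> abort (commits=2)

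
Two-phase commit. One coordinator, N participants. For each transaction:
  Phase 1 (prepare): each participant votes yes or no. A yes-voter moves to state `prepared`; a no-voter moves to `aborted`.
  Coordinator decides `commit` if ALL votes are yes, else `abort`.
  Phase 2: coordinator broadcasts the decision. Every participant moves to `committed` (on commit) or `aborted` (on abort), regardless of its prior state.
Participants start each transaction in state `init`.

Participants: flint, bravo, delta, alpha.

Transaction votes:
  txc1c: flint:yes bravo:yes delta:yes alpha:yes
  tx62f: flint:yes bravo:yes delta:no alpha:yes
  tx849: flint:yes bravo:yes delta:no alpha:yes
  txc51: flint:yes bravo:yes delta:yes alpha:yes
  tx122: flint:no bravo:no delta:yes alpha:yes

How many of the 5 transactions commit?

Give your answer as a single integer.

txc1c: all yes -> commit (commits=1)
tx62f: no from delta -> abort (commits=1)
tx849: no from delta -> abort (commits=1)
txc51: all yes -> commit (commits=2)
tx122: no from flint, bravo -> abort (commits=2)

Answer: 2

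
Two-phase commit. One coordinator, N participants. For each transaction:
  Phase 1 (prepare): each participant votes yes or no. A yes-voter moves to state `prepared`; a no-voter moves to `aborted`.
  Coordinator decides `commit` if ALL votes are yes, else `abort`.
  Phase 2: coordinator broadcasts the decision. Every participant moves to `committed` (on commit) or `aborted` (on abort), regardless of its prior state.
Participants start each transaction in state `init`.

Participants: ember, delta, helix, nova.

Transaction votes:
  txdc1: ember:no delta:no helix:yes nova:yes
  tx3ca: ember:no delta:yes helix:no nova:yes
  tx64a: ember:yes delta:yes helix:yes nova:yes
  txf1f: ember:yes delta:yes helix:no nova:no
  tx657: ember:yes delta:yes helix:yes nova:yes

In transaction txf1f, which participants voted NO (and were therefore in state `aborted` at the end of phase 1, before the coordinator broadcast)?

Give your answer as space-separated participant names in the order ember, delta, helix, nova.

Txn txf1f phase 1: ember yes -> prepared; delta yes -> prepared; helix no -> aborted; nova no -> aborted

Answer: helix nova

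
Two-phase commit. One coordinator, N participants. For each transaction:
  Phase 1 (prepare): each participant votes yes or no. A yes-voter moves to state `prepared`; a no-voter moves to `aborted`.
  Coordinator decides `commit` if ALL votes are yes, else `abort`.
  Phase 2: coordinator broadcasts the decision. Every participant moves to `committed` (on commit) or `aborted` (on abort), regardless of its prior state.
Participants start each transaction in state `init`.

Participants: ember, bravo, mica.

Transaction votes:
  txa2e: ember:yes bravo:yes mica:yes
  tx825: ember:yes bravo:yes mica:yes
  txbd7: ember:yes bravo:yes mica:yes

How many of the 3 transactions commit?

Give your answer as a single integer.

Answer: 3

Derivation:
txa2e: all yes -> commit (commits=1)
tx825: all yes -> commit (commits=2)
txbd7: all yes -> commit (commits=3)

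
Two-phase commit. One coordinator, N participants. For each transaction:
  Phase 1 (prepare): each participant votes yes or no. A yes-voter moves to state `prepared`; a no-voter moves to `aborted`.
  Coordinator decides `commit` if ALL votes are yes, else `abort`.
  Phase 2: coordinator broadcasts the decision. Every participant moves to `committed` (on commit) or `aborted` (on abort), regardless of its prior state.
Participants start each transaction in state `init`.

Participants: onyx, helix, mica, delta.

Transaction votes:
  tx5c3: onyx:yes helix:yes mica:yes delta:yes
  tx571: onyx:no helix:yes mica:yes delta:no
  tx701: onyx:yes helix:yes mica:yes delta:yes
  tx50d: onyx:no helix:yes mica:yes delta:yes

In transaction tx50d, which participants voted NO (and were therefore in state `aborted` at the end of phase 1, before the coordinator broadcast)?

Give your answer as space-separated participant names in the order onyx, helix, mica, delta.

Txn tx50d phase 1: onyx no -> aborted; helix yes -> prepared; mica yes -> prepared; delta yes -> prepared

Answer: onyx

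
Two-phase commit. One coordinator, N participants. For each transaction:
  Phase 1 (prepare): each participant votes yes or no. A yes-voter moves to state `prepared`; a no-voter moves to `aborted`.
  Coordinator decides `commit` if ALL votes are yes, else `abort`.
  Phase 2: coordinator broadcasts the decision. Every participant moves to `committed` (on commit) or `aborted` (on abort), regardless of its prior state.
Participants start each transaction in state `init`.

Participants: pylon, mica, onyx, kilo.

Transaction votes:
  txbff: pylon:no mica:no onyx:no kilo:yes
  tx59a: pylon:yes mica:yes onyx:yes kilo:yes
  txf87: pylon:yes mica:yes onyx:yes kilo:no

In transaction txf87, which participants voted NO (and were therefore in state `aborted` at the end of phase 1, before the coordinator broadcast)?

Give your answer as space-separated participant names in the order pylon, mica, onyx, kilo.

Answer: kilo

Derivation:
Txn txf87 phase 1: pylon yes -> prepared; mica yes -> prepared; onyx yes -> prepared; kilo no -> aborted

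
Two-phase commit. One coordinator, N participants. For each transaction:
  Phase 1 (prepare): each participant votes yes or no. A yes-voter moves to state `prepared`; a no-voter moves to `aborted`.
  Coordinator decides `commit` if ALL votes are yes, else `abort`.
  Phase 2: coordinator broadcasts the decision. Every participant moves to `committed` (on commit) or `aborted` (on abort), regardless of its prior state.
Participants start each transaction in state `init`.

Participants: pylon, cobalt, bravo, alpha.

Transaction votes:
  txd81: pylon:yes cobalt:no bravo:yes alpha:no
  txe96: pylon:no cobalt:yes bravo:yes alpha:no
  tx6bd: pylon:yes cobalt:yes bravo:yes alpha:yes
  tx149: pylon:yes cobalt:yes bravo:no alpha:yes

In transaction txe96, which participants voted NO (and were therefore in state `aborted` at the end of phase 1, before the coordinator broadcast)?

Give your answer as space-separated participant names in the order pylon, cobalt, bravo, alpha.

Txn txe96 phase 1: pylon no -> aborted; cobalt yes -> prepared; bravo yes -> prepared; alpha no -> aborted

Answer: pylon alpha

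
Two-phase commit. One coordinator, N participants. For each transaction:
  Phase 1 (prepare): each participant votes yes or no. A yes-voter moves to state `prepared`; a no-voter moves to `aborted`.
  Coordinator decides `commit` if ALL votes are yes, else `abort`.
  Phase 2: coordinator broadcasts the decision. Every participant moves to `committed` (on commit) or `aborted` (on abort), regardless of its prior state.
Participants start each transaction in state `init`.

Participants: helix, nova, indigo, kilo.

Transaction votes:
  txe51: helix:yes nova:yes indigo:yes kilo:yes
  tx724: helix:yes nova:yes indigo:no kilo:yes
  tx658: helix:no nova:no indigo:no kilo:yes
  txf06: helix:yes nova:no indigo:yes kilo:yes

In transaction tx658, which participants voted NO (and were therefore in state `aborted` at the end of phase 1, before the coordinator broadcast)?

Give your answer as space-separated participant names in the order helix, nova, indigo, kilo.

Txn tx658 phase 1: helix no -> aborted; nova no -> aborted; indigo no -> aborted; kilo yes -> prepared

Answer: helix nova indigo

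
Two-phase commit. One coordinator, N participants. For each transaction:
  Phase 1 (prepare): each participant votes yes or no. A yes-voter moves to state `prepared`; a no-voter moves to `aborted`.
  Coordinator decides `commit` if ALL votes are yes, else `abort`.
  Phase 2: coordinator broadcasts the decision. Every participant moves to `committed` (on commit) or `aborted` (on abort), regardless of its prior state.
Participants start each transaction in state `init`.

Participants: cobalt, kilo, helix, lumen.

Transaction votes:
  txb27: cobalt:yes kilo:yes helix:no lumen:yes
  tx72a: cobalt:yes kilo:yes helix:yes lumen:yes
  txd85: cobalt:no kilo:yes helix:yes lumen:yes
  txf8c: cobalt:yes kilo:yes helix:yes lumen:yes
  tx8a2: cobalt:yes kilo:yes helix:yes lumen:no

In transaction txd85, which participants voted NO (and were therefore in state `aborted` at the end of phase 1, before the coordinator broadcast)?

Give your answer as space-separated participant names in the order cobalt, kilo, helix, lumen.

Answer: cobalt

Derivation:
Txn txd85 phase 1: cobalt no -> aborted; kilo yes -> prepared; helix yes -> prepared; lumen yes -> prepared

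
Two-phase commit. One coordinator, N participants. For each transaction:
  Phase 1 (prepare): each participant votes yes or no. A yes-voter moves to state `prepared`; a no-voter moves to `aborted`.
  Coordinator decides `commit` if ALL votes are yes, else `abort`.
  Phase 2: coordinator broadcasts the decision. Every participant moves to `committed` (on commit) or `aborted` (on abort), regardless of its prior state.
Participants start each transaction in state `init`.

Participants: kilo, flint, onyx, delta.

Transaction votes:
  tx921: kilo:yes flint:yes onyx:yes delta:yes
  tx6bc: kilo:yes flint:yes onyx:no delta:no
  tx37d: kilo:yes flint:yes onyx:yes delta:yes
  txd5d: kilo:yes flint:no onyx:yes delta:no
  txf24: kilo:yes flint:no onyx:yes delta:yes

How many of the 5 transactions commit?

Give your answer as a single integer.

Answer: 2

Derivation:
tx921: all yes -> commit (commits=1)
tx6bc: no from onyx, delta -> abort (commits=1)
tx37d: all yes -> commit (commits=2)
txd5d: no from flint, delta -> abort (commits=2)
txf24: no from flint -> abort (commits=2)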